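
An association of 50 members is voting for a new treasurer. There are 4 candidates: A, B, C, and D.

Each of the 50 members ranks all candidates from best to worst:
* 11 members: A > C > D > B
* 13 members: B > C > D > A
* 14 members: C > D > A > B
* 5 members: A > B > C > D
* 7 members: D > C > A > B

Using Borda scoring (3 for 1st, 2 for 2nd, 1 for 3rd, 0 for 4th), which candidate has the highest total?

A: 11×3 + 13×0 + 14×1 + 5×3 + 7×1 = 69
B: 11×0 + 13×3 + 14×0 + 5×2 + 7×0 = 49
C: 11×2 + 13×2 + 14×3 + 5×1 + 7×2 = 109
D: 11×1 + 13×1 + 14×2 + 5×0 + 7×3 = 73

C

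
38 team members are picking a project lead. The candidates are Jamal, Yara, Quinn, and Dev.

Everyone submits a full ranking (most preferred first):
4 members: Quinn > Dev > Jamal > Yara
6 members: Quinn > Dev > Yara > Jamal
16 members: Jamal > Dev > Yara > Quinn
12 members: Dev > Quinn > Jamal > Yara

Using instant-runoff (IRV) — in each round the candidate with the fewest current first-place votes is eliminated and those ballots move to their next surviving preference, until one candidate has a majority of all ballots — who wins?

Round 1: Jamal 16, Yara 0, Quinn 10, Dev 12. Yara eliminated.
Round 2: Jamal 16, Quinn 10, Dev 12. Quinn eliminated.
Round 3: Jamal 16, Dev 22. Dev has a majority (≥20).

Dev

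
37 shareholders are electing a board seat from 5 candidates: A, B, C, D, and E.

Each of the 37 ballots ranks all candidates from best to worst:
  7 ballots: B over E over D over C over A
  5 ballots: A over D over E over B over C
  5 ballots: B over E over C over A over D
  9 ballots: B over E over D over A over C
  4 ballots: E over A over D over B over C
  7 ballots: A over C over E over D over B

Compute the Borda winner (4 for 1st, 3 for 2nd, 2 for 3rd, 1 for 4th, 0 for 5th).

A: 7×0 + 5×4 + 5×1 + 9×1 + 4×3 + 7×4 = 74
B: 7×4 + 5×1 + 5×4 + 9×4 + 4×1 + 7×0 = 93
C: 7×1 + 5×0 + 5×2 + 9×0 + 4×0 + 7×3 = 38
D: 7×2 + 5×3 + 5×0 + 9×2 + 4×2 + 7×1 = 62
E: 7×3 + 5×2 + 5×3 + 9×3 + 4×4 + 7×2 = 103

E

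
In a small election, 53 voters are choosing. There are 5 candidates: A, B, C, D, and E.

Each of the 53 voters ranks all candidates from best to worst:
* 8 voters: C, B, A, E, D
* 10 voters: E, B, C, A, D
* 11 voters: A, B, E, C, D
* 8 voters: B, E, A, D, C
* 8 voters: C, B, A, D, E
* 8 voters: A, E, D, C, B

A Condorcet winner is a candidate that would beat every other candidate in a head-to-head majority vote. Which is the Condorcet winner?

B

B vs A: 34–19
B vs C: 29–24
B vs D: 45–8
B vs E: 35–18
B beats every other candidate.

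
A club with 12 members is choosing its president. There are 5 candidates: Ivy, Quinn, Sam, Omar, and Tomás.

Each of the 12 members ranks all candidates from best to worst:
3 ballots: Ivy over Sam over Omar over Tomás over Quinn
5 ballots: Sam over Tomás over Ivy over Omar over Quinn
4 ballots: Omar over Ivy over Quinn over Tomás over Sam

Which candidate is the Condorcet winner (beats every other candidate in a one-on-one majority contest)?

Ivy vs Quinn: 12–0
Ivy vs Sam: 7–5
Ivy vs Omar: 8–4
Ivy vs Tomás: 7–5
Ivy beats every other candidate.

Ivy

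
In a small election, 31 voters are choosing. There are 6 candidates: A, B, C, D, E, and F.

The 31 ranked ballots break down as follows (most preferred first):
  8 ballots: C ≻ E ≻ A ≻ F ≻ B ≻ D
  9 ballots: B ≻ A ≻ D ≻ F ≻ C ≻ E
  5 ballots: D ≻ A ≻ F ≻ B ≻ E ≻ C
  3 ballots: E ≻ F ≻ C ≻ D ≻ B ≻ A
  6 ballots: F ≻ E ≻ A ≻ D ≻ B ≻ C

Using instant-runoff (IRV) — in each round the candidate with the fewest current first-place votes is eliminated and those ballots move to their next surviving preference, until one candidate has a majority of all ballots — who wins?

Round 1: A 0, B 9, C 8, D 5, E 3, F 6. A eliminated.
Round 2: B 9, C 8, D 5, E 3, F 6. E eliminated.
Round 3: B 9, C 8, D 5, F 9. D eliminated.
Round 4: B 9, C 8, F 14. C eliminated.
Round 5: B 9, F 22. F has a majority (≥16).

F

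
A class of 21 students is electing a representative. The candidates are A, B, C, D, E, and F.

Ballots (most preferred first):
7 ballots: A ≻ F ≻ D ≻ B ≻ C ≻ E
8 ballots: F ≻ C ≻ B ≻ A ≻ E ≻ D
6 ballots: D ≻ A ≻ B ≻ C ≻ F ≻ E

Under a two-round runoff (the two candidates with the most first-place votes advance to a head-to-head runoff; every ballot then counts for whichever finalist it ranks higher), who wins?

Round 1 first-place votes: A 7, B 0, C 0, D 6, E 0, F 8. F and A advance.
Runoff: F is ranked above A on 8 ballots, A above F on 13.

A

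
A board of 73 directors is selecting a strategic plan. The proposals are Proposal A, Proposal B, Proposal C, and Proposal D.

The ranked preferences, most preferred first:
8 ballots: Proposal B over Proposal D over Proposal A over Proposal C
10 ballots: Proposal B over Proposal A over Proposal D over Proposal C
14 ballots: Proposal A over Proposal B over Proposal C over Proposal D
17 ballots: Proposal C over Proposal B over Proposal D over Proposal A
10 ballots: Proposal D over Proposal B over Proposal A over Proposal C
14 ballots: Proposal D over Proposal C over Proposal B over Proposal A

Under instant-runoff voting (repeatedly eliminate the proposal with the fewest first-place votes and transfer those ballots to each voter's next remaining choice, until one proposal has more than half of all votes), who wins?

Round 1: Proposal A 14, Proposal B 18, Proposal C 17, Proposal D 24. Proposal A eliminated.
Round 2: Proposal B 32, Proposal C 17, Proposal D 24. Proposal C eliminated.
Round 3: Proposal B 49, Proposal D 24. Proposal B has a majority (≥37).

Proposal B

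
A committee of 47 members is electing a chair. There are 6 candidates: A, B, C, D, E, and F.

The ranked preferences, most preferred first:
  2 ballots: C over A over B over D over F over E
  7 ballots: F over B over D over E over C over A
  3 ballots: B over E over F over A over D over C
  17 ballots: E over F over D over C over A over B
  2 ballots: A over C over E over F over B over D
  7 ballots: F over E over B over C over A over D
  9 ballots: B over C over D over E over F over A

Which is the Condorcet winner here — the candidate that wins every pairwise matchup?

E vs A: 43–4
E vs B: 26–21
E vs C: 34–13
E vs D: 29–18
E vs F: 31–16
E beats every other candidate.

E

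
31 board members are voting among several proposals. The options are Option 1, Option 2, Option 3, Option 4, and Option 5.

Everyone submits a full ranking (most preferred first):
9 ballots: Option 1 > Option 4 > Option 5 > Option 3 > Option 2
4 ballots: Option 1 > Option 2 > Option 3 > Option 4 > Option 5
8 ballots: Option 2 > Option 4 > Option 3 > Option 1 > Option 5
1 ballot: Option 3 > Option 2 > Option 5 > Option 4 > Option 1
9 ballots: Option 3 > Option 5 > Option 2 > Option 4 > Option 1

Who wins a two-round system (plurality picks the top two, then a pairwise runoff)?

Round 1 first-place votes: Option 1 13, Option 2 8, Option 3 10, Option 4 0, Option 5 0. Option 1 and Option 3 advance.
Runoff: Option 1 is ranked above Option 3 on 13 ballots, Option 3 above Option 1 on 18.

Option 3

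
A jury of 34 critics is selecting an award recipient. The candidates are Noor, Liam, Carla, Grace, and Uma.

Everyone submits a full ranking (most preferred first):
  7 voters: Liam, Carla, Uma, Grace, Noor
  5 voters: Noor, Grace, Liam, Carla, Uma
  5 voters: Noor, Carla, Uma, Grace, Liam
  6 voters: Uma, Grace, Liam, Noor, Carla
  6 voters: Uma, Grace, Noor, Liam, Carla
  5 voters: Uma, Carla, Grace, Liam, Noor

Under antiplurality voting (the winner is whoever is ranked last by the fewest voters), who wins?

Grace

Last-place votes: Noor 12, Liam 5, Carla 12, Grace 0, Uma 5.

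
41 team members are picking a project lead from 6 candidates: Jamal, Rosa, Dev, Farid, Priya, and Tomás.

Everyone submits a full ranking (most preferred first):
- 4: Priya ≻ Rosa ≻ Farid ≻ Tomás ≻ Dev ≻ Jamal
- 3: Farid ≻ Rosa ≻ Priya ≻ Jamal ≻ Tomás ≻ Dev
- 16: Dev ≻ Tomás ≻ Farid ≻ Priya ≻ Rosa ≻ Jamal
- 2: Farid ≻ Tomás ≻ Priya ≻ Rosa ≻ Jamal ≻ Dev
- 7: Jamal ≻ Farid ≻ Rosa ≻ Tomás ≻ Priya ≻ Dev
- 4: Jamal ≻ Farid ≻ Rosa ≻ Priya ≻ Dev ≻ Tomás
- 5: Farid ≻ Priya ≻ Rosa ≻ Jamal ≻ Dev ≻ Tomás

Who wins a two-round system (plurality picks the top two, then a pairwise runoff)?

Jamal

Round 1 first-place votes: Jamal 11, Rosa 0, Dev 16, Farid 10, Priya 4, Tomás 0. Dev and Jamal advance.
Runoff: Dev is ranked above Jamal on 20 ballots, Jamal above Dev on 21.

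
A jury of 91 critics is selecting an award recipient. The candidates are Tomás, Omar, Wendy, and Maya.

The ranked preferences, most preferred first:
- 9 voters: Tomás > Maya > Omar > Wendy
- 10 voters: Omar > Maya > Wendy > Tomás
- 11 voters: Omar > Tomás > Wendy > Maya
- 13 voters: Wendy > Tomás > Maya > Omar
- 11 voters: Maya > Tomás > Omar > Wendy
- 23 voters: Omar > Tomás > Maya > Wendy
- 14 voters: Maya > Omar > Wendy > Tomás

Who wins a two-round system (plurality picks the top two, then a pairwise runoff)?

Maya

Round 1 first-place votes: Tomás 9, Omar 44, Wendy 13, Maya 25. Omar and Maya advance.
Runoff: Omar is ranked above Maya on 44 ballots, Maya above Omar on 47.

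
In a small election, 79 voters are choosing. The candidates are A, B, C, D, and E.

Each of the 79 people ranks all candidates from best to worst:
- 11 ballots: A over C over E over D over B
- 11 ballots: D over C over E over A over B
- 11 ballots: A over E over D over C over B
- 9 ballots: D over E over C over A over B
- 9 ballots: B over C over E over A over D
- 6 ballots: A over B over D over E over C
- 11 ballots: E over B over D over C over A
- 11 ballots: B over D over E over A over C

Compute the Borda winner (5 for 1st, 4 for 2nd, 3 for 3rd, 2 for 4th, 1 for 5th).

A: 11×5 + 11×2 + 11×5 + 9×2 + 9×2 + 6×5 + 11×1 + 11×2 = 231
B: 11×1 + 11×1 + 11×1 + 9×1 + 9×5 + 6×4 + 11×4 + 11×5 = 210
C: 11×4 + 11×4 + 11×2 + 9×3 + 9×4 + 6×1 + 11×2 + 11×1 = 212
D: 11×2 + 11×5 + 11×3 + 9×5 + 9×1 + 6×3 + 11×3 + 11×4 = 259
E: 11×3 + 11×3 + 11×4 + 9×4 + 9×3 + 6×2 + 11×5 + 11×3 = 273

E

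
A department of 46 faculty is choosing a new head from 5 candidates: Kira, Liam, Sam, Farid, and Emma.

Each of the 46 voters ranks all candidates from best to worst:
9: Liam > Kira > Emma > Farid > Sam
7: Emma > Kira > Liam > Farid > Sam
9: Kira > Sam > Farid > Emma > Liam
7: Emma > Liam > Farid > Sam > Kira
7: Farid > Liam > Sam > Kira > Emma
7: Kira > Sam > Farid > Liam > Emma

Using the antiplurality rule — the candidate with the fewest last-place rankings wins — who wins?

Last-place votes: Kira 7, Liam 9, Sam 16, Farid 0, Emma 14.

Farid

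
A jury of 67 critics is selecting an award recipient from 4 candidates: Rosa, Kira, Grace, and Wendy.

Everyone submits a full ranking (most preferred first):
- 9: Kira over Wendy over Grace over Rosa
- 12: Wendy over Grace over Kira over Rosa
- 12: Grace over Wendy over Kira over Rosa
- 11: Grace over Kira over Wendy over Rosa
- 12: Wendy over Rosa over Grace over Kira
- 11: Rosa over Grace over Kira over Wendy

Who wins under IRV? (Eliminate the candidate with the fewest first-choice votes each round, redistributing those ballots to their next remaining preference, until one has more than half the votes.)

Grace

Round 1: Rosa 11, Kira 9, Grace 23, Wendy 24. Kira eliminated.
Round 2: Rosa 11, Grace 23, Wendy 33. Rosa eliminated.
Round 3: Grace 34, Wendy 33. Grace has a majority (≥34).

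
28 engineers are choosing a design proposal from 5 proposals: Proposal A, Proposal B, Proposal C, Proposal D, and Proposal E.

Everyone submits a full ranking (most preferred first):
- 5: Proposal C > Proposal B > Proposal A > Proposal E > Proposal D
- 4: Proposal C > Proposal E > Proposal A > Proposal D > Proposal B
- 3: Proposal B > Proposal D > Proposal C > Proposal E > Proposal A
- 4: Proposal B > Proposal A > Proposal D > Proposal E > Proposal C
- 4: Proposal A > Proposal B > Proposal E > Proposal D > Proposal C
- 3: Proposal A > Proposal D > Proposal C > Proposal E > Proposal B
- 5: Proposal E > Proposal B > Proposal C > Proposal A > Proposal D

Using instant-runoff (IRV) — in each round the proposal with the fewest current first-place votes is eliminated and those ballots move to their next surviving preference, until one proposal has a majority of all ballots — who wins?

Round 1: Proposal A 7, Proposal B 7, Proposal C 9, Proposal D 0, Proposal E 5. Proposal D eliminated.
Round 2: Proposal A 7, Proposal B 7, Proposal C 9, Proposal E 5. Proposal E eliminated.
Round 3: Proposal A 7, Proposal B 12, Proposal C 9. Proposal A eliminated.
Round 4: Proposal B 16, Proposal C 12. Proposal B has a majority (≥15).

Proposal B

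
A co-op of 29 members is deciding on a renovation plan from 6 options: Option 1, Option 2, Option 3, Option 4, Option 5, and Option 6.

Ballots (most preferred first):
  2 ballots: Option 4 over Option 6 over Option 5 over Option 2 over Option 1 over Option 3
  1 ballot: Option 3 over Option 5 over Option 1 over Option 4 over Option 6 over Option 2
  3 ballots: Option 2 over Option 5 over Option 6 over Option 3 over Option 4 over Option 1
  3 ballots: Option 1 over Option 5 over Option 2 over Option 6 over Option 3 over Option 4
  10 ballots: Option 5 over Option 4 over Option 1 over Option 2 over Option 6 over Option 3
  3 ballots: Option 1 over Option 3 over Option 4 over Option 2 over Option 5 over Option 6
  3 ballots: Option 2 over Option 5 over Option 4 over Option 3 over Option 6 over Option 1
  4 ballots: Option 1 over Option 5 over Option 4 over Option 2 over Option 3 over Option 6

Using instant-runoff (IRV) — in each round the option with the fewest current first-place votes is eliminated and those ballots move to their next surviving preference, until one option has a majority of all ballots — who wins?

Round 1: Option 1 10, Option 2 6, Option 3 1, Option 4 2, Option 5 10, Option 6 0. Option 6 eliminated.
Round 2: Option 1 10, Option 2 6, Option 3 1, Option 4 2, Option 5 10. Option 3 eliminated.
Round 3: Option 1 10, Option 2 6, Option 4 2, Option 5 11. Option 4 eliminated.
Round 4: Option 1 10, Option 2 6, Option 5 13. Option 2 eliminated.
Round 5: Option 1 10, Option 5 19. Option 5 has a majority (≥15).

Option 5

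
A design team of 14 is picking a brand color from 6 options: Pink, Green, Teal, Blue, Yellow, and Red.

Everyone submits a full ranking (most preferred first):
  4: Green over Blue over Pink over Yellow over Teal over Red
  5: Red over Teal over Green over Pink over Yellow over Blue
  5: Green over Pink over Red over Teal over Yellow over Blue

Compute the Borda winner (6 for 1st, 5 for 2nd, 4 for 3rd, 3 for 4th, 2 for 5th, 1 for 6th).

Pink: 4×4 + 5×3 + 5×5 = 56
Green: 4×6 + 5×4 + 5×6 = 74
Teal: 4×2 + 5×5 + 5×3 = 48
Blue: 4×5 + 5×1 + 5×1 = 30
Yellow: 4×3 + 5×2 + 5×2 = 32
Red: 4×1 + 5×6 + 5×4 = 54

Green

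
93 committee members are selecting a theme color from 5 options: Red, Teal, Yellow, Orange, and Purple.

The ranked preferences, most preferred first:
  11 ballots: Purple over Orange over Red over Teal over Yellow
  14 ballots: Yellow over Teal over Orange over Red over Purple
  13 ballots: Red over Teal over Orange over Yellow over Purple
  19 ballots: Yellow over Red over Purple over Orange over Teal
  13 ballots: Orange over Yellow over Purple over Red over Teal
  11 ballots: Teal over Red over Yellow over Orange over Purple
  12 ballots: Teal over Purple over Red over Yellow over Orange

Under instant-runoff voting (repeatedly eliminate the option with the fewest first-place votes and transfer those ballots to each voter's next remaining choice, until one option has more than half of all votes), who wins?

Round 1: Red 13, Teal 23, Yellow 33, Orange 13, Purple 11. Purple eliminated.
Round 2: Red 13, Teal 23, Yellow 33, Orange 24. Red eliminated.
Round 3: Teal 36, Yellow 33, Orange 24. Orange eliminated.
Round 4: Teal 47, Yellow 46. Teal has a majority (≥47).

Teal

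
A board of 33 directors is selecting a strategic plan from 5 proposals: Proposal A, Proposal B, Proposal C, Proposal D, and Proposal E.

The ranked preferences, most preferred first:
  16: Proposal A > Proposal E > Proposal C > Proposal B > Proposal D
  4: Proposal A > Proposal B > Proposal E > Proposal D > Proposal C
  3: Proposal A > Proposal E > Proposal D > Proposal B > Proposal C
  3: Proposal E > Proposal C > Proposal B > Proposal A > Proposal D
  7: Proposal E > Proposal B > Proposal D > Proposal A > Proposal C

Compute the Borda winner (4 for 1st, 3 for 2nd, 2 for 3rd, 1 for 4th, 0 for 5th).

Proposal A: 16×4 + 4×4 + 3×4 + 3×1 + 7×1 = 102
Proposal B: 16×1 + 4×3 + 3×1 + 3×2 + 7×3 = 58
Proposal C: 16×2 + 4×0 + 3×0 + 3×3 + 7×0 = 41
Proposal D: 16×0 + 4×1 + 3×2 + 3×0 + 7×2 = 24
Proposal E: 16×3 + 4×2 + 3×3 + 3×4 + 7×4 = 105

Proposal E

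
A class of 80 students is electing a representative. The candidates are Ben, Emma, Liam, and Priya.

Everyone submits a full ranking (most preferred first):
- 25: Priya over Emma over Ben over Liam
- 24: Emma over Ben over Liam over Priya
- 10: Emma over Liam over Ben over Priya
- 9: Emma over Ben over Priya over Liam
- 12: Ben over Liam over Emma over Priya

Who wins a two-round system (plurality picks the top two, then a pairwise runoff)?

Emma

Round 1 first-place votes: Ben 12, Emma 43, Liam 0, Priya 25. Emma and Priya advance.
Runoff: Emma is ranked above Priya on 55 ballots, Priya above Emma on 25.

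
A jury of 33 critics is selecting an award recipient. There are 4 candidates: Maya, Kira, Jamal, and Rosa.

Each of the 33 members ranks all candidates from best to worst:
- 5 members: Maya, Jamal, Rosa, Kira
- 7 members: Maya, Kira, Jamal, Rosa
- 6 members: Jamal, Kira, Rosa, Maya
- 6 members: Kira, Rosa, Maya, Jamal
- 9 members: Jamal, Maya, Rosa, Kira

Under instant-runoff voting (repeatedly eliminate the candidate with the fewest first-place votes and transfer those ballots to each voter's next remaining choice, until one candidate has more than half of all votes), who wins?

Round 1: Maya 12, Kira 6, Jamal 15, Rosa 0. Rosa eliminated.
Round 2: Maya 12, Kira 6, Jamal 15. Kira eliminated.
Round 3: Maya 18, Jamal 15. Maya has a majority (≥17).

Maya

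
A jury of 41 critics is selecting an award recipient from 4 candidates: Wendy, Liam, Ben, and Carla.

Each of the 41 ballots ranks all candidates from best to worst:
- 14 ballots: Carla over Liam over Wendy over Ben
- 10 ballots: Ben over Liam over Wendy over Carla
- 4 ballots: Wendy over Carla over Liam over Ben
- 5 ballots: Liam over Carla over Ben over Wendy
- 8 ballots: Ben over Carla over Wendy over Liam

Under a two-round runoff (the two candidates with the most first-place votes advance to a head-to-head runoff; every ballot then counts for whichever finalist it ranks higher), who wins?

Carla

Round 1 first-place votes: Wendy 4, Liam 5, Ben 18, Carla 14. Ben and Carla advance.
Runoff: Ben is ranked above Carla on 18 ballots, Carla above Ben on 23.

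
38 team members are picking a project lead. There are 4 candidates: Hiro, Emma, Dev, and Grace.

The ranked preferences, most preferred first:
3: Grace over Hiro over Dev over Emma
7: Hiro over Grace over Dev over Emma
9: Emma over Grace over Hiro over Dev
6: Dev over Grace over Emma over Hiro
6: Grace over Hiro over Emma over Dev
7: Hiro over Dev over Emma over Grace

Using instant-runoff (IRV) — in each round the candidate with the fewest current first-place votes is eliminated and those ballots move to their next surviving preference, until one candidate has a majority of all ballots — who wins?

Round 1: Hiro 14, Emma 9, Dev 6, Grace 9. Dev eliminated.
Round 2: Hiro 14, Emma 9, Grace 15. Emma eliminated.
Round 3: Hiro 14, Grace 24. Grace has a majority (≥20).

Grace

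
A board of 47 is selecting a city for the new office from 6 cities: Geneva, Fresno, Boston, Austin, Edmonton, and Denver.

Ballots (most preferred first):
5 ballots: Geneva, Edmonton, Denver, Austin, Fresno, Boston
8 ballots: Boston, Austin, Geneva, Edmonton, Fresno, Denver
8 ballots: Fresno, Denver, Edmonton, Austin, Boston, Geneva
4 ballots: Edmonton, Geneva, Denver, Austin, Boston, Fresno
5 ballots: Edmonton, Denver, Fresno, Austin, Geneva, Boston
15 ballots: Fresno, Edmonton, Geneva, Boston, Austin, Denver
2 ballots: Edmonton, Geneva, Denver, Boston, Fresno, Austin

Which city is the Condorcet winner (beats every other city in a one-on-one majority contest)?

Edmonton vs Geneva: 34–13
Edmonton vs Fresno: 24–23
Edmonton vs Boston: 39–8
Edmonton vs Austin: 39–8
Edmonton vs Denver: 39–8
Edmonton beats every other city.

Edmonton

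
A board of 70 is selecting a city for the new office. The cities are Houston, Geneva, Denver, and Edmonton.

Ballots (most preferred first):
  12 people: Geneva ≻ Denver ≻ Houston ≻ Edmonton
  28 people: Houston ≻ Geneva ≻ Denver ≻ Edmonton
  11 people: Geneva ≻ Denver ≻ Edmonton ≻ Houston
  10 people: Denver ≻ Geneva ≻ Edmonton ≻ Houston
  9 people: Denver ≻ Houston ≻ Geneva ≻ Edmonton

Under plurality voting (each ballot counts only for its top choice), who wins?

First-place votes: Houston 28, Geneva 23, Denver 19, Edmonton 0.

Houston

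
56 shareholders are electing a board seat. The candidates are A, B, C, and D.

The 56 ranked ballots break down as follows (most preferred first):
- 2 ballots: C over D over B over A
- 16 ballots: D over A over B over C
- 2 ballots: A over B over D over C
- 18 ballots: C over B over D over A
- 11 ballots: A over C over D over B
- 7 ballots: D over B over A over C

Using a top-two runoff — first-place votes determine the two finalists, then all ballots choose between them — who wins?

C

Round 1 first-place votes: A 13, B 0, C 20, D 23. D and C advance.
Runoff: D is ranked above C on 25 ballots, C above D on 31.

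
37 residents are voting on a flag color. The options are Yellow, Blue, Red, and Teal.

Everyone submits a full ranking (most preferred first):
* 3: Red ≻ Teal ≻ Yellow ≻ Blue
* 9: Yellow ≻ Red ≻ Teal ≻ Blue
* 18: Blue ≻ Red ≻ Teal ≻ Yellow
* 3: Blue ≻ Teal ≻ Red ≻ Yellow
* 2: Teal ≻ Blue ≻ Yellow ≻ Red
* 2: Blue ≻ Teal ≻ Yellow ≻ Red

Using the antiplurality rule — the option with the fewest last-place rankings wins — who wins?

Teal

Last-place votes: Yellow 21, Blue 12, Red 4, Teal 0.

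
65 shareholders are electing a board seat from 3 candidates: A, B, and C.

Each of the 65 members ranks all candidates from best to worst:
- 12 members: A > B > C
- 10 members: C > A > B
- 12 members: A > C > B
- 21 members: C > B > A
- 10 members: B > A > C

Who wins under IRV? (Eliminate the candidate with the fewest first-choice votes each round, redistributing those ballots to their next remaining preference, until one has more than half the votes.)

Round 1: A 24, B 10, C 31. B eliminated.
Round 2: A 34, C 31. A has a majority (≥33).

A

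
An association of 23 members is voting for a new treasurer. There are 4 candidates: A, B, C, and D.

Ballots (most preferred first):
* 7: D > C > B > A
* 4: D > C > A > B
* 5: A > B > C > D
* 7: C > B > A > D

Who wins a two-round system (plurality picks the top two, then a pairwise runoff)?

Round 1 first-place votes: A 5, B 0, C 7, D 11. D and C advance.
Runoff: D is ranked above C on 11 ballots, C above D on 12.

C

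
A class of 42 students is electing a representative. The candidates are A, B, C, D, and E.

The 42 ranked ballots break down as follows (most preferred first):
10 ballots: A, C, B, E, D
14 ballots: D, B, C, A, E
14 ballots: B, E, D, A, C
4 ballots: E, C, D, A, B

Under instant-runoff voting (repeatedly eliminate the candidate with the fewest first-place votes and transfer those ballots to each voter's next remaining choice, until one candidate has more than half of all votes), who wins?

Round 1: A 10, B 14, C 0, D 14, E 4. C eliminated.
Round 2: A 10, B 14, D 14, E 4. E eliminated.
Round 3: A 10, B 14, D 18. A eliminated.
Round 4: B 24, D 18. B has a majority (≥22).

B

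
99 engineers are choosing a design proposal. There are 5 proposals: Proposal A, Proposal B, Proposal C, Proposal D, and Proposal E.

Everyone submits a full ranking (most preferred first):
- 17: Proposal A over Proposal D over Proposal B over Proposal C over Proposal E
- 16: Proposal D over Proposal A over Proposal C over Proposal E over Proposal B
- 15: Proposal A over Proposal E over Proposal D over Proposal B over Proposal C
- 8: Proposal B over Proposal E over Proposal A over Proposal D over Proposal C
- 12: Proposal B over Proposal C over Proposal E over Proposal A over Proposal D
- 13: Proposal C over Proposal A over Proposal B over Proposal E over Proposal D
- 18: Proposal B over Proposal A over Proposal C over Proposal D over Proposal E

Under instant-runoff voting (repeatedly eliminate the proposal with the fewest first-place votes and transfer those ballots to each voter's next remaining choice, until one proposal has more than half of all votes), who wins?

Round 1: Proposal A 32, Proposal B 38, Proposal C 13, Proposal D 16, Proposal E 0. Proposal E eliminated.
Round 2: Proposal A 32, Proposal B 38, Proposal C 13, Proposal D 16. Proposal C eliminated.
Round 3: Proposal A 45, Proposal B 38, Proposal D 16. Proposal D eliminated.
Round 4: Proposal A 61, Proposal B 38. Proposal A has a majority (≥50).

Proposal A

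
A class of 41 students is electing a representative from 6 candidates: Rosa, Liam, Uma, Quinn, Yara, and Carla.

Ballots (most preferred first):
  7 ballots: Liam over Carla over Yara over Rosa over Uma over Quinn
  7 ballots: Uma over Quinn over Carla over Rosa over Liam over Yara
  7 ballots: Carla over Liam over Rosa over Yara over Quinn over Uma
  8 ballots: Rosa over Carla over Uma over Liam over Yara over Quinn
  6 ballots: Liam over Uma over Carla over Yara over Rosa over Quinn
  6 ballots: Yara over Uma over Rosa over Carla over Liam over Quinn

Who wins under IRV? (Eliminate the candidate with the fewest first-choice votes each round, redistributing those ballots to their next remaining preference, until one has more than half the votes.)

Uma

Round 1: Rosa 8, Liam 13, Uma 7, Quinn 0, Yara 6, Carla 7. Quinn eliminated.
Round 2: Rosa 8, Liam 13, Uma 7, Yara 6, Carla 7. Yara eliminated.
Round 3: Rosa 8, Liam 13, Uma 13, Carla 7. Carla eliminated.
Round 4: Rosa 8, Liam 20, Uma 13. Rosa eliminated.
Round 5: Liam 20, Uma 21. Uma has a majority (≥21).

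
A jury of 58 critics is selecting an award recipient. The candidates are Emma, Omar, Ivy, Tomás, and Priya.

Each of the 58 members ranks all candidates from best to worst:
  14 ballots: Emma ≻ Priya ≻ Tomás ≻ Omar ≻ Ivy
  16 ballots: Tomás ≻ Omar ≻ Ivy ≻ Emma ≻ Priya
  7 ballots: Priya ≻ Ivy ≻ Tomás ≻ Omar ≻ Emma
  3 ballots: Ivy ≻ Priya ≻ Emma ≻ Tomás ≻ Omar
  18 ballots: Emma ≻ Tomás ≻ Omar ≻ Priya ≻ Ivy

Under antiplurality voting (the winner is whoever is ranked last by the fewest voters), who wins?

Last-place votes: Emma 7, Omar 3, Ivy 32, Tomás 0, Priya 16.

Tomás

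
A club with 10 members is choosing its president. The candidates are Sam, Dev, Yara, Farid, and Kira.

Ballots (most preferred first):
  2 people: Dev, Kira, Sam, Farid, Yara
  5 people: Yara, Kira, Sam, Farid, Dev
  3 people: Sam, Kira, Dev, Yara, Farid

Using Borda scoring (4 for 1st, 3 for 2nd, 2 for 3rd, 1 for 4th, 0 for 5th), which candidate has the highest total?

Kira

Sam: 2×2 + 5×2 + 3×4 = 26
Dev: 2×4 + 5×0 + 3×2 = 14
Yara: 2×0 + 5×4 + 3×1 = 23
Farid: 2×1 + 5×1 + 3×0 = 7
Kira: 2×3 + 5×3 + 3×3 = 30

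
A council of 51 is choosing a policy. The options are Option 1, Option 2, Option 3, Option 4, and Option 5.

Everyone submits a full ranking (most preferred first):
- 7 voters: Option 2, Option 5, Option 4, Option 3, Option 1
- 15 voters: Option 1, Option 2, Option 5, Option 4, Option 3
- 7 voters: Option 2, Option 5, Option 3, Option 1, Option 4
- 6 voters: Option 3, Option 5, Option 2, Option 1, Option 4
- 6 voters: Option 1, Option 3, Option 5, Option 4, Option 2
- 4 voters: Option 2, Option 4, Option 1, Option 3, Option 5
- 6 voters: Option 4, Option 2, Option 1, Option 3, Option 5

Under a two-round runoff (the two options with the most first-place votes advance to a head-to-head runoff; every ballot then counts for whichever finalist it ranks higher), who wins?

Round 1 first-place votes: Option 1 21, Option 2 18, Option 3 6, Option 4 6, Option 5 0. Option 1 and Option 2 advance.
Runoff: Option 1 is ranked above Option 2 on 21 ballots, Option 2 above Option 1 on 30.

Option 2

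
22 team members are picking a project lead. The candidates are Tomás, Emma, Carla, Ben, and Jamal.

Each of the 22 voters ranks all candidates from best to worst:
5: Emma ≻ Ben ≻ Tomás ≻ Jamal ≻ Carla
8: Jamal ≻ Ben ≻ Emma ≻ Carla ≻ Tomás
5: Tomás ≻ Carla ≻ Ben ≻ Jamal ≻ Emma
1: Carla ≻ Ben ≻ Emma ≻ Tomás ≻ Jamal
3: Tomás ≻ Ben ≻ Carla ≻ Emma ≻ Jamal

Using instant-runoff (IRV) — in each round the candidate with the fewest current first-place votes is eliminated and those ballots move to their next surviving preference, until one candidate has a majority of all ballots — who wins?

Round 1: Tomás 8, Emma 5, Carla 1, Ben 0, Jamal 8. Ben eliminated.
Round 2: Tomás 8, Emma 5, Carla 1, Jamal 8. Carla eliminated.
Round 3: Tomás 8, Emma 6, Jamal 8. Emma eliminated.
Round 4: Tomás 14, Jamal 8. Tomás has a majority (≥12).

Tomás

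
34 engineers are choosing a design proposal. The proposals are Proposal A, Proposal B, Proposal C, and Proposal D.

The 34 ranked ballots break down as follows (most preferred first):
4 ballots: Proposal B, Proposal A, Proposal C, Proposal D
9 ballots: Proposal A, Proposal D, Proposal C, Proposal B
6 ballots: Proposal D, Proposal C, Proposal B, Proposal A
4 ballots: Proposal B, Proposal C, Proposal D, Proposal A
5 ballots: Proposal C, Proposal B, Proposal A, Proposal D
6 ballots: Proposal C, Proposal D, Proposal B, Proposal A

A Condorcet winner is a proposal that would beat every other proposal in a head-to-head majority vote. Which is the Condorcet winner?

Proposal C vs Proposal A: 21–13
Proposal C vs Proposal B: 26–8
Proposal C vs Proposal D: 19–15
Proposal C beats every other proposal.

Proposal C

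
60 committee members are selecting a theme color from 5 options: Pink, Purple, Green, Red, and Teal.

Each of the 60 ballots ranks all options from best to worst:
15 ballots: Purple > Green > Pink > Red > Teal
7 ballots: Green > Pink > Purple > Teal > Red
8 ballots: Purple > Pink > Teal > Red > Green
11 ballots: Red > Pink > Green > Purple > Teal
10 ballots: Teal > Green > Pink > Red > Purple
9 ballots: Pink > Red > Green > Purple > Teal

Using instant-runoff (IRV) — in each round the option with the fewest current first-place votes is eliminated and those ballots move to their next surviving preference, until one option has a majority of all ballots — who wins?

Round 1: Pink 9, Purple 23, Green 7, Red 11, Teal 10. Green eliminated.
Round 2: Pink 16, Purple 23, Red 11, Teal 10. Teal eliminated.
Round 3: Pink 26, Purple 23, Red 11. Red eliminated.
Round 4: Pink 37, Purple 23. Pink has a majority (≥31).

Pink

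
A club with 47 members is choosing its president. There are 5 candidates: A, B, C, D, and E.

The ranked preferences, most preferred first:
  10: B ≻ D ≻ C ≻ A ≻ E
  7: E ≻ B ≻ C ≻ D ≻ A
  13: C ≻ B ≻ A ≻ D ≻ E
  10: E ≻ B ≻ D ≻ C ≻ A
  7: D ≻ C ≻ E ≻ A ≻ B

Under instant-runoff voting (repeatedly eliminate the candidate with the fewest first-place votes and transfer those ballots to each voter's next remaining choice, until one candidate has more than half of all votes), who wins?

Round 1: A 0, B 10, C 13, D 7, E 17. A eliminated.
Round 2: B 10, C 13, D 7, E 17. D eliminated.
Round 3: B 10, C 20, E 17. B eliminated.
Round 4: C 30, E 17. C has a majority (≥24).

C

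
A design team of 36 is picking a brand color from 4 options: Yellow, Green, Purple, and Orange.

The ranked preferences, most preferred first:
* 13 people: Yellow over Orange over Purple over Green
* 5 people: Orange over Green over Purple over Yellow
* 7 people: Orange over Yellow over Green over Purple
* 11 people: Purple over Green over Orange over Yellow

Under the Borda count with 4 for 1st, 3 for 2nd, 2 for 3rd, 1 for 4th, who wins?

Orange

Yellow: 13×4 + 5×1 + 7×3 + 11×1 = 89
Green: 13×1 + 5×3 + 7×2 + 11×3 = 75
Purple: 13×2 + 5×2 + 7×1 + 11×4 = 87
Orange: 13×3 + 5×4 + 7×4 + 11×2 = 109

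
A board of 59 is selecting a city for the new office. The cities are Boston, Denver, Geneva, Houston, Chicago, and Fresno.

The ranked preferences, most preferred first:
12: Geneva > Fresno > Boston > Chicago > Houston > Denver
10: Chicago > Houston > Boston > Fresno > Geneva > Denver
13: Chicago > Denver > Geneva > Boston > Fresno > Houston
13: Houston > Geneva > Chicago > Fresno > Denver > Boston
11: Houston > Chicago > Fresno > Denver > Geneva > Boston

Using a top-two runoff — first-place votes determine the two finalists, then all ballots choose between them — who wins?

Round 1 first-place votes: Boston 0, Denver 0, Geneva 12, Houston 24, Chicago 23, Fresno 0. Houston and Chicago advance.
Runoff: Houston is ranked above Chicago on 24 ballots, Chicago above Houston on 35.

Chicago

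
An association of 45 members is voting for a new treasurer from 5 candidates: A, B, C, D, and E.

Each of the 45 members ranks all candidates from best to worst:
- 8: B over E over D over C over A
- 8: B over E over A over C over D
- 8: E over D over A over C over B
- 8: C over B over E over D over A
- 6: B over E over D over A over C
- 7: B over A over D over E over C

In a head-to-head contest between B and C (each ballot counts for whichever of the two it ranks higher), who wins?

B is ranked above C on 29 ballots; C above B on 16.

B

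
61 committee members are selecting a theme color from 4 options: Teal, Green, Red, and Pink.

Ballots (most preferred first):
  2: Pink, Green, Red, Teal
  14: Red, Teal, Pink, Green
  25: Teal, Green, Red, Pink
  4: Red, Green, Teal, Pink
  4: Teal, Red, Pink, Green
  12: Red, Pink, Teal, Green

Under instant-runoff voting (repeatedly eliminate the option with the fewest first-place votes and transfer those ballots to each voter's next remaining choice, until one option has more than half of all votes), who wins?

Round 1: Teal 29, Green 0, Red 30, Pink 2. Green eliminated.
Round 2: Teal 29, Red 30, Pink 2. Pink eliminated.
Round 3: Teal 29, Red 32. Red has a majority (≥31).

Red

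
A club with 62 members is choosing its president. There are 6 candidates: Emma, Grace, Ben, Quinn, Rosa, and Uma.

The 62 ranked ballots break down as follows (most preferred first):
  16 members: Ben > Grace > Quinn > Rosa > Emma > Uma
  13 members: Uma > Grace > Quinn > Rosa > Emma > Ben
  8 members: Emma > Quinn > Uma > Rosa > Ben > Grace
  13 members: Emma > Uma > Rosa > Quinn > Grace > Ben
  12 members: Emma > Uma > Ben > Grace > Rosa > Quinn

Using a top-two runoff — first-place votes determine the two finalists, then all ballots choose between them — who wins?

Round 1 first-place votes: Emma 33, Grace 0, Ben 16, Quinn 0, Rosa 0, Uma 13. Emma and Ben advance.
Runoff: Emma is ranked above Ben on 46 ballots, Ben above Emma on 16.

Emma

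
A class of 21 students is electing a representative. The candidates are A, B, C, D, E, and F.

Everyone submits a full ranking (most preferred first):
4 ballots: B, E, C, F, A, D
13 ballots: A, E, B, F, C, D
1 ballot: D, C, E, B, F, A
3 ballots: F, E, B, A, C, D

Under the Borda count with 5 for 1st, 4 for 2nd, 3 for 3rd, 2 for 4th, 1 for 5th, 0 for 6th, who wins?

A: 4×1 + 13×5 + 1×0 + 3×2 = 75
B: 4×5 + 13×3 + 1×2 + 3×3 = 70
C: 4×3 + 13×1 + 1×4 + 3×1 = 32
D: 4×0 + 13×0 + 1×5 + 3×0 = 5
E: 4×4 + 13×4 + 1×3 + 3×4 = 83
F: 4×2 + 13×2 + 1×1 + 3×5 = 50

E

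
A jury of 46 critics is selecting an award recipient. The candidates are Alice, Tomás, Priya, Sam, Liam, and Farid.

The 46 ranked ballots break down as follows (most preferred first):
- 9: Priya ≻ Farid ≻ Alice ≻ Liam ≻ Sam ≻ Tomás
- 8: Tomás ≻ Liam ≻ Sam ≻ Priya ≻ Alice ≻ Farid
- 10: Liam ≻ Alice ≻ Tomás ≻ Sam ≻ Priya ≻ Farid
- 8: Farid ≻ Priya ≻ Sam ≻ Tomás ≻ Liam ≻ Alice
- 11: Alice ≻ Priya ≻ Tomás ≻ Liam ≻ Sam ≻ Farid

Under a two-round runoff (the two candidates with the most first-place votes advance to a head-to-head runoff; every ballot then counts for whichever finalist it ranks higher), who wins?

Round 1 first-place votes: Alice 11, Tomás 8, Priya 9, Sam 0, Liam 10, Farid 8. Alice and Liam advance.
Runoff: Alice is ranked above Liam on 20 ballots, Liam above Alice on 26.

Liam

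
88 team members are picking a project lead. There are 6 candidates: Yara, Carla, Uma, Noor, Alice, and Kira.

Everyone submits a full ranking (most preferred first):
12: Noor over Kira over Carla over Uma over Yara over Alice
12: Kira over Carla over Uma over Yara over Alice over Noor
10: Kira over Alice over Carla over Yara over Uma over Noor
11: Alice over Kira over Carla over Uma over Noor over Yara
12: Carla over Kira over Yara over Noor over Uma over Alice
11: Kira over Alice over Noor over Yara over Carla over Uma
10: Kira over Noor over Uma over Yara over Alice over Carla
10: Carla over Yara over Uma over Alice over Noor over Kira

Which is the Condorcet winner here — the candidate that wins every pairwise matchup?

Kira vs Yara: 78–10
Kira vs Carla: 66–22
Kira vs Uma: 78–10
Kira vs Noor: 66–22
Kira vs Alice: 67–21
Kira beats every other candidate.

Kira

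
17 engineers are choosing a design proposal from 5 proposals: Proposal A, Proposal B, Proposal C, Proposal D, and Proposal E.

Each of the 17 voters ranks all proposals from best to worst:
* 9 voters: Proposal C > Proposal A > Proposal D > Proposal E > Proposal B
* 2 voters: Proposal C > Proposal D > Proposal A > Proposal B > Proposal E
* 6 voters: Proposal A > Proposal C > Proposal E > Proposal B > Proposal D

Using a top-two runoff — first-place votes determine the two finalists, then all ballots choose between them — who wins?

Round 1 first-place votes: Proposal A 6, Proposal B 0, Proposal C 11, Proposal D 0, Proposal E 0. Proposal C and Proposal A advance.
Runoff: Proposal C is ranked above Proposal A on 11 ballots, Proposal A above Proposal C on 6.

Proposal C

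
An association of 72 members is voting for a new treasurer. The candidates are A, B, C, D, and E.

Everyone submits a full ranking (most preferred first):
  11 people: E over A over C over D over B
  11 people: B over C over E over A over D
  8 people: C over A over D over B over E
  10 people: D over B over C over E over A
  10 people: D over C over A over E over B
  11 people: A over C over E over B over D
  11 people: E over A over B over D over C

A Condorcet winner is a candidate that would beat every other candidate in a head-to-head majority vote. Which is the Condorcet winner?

C vs A: 39–33
C vs B: 40–32
C vs D: 41–31
C vs E: 50–22
C beats every other candidate.

C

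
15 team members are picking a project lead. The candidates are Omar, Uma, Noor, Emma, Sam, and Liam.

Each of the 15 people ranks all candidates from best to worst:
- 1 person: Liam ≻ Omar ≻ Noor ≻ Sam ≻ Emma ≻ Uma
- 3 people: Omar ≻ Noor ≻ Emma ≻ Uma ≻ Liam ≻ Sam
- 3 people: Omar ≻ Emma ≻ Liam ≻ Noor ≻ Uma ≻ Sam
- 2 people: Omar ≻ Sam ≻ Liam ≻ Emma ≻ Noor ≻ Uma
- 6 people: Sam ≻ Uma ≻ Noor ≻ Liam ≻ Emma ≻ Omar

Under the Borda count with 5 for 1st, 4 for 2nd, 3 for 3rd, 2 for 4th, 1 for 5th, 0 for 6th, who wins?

Omar

Omar: 1×4 + 3×5 + 3×5 + 2×5 + 6×0 = 44
Uma: 1×0 + 3×2 + 3×1 + 2×0 + 6×4 = 33
Noor: 1×3 + 3×4 + 3×2 + 2×1 + 6×3 = 41
Emma: 1×1 + 3×3 + 3×4 + 2×2 + 6×1 = 32
Sam: 1×2 + 3×0 + 3×0 + 2×4 + 6×5 = 40
Liam: 1×5 + 3×1 + 3×3 + 2×3 + 6×2 = 35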